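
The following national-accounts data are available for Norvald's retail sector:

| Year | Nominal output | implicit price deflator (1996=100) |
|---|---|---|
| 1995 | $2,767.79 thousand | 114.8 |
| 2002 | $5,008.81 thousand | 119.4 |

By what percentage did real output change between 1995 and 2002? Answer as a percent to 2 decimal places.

Deflate each year: 1995 → 2767.79/1.148 = 2410.97; 2002 → 5008.81/1.194 = 4194.98.
So real output changed by 4194.98/2410.97 − 1 = 0.7400, i.e. 74.00%.

74.00%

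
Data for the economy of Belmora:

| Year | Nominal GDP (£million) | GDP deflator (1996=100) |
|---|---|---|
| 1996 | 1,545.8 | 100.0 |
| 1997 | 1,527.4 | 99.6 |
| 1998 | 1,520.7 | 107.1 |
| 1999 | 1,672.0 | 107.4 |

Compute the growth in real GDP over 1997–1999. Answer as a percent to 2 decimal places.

Real GDP 1997 = 1527.4/0.996 = 1533.53.
Real GDP 1999 = 1672.0/1.074 = 1556.80.
Change = 1556.80/1533.53 − 1 = 0.0152.

1.52%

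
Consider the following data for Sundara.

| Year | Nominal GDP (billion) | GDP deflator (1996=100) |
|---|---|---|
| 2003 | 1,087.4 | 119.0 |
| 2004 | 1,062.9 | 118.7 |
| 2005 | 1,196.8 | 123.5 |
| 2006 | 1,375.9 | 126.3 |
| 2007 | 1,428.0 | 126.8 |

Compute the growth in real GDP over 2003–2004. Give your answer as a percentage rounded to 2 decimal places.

-2.01%

Real GDP 2003 = 1087.4/1.190 = 913.78.
Real GDP 2004 = 1062.9/1.187 = 895.45.
Change = 895.45/913.78 − 1 = -0.0201.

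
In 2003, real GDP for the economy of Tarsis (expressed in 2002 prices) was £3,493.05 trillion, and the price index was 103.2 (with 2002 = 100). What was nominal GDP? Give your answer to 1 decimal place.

Nominal GDP = Real × (price index/100) = 3493.05 × 1.032 = 3604.83.

£3,604.8 trillion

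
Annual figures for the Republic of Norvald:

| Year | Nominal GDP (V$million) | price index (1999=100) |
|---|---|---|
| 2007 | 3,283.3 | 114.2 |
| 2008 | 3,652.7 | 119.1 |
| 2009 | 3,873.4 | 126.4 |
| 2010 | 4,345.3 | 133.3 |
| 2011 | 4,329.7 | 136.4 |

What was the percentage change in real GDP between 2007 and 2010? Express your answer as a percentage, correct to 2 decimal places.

Real GDP 2007 = 3283.3/1.142 = 2875.04.
Real GDP 2010 = 4345.3/1.333 = 3259.79.
Change = 3259.79/2875.04 − 1 = 0.1338.

13.38%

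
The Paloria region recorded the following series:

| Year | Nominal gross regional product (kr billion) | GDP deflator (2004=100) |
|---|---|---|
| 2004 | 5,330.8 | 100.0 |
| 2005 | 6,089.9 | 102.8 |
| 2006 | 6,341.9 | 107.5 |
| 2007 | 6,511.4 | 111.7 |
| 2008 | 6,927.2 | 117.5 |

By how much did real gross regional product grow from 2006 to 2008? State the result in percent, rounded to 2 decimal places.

Real gross regional product 2006 = 6341.9/1.075 = 5899.44.
Real gross regional product 2008 = 6927.2/1.175 = 5895.49.
Change = 5895.49/5899.44 − 1 = -0.0007.

-0.07%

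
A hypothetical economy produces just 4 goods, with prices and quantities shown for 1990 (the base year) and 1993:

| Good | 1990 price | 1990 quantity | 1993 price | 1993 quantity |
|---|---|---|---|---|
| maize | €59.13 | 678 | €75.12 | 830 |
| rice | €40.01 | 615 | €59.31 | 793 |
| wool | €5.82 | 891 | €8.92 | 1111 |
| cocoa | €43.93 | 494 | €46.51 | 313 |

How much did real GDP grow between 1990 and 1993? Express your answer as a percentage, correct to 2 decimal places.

Real GDP 1990 = Nominal GDP 1990 = 59.13·678 + 40.01·615 + 5.82·891 + 43.93·494 = 91583.33.
Real GDP 1993 (at 1990 prices) = 59.13·830 + 40.01·793 + 5.82·1111 + 43.93·313 = 101021.94.
Real growth = 101021.94/91583.33 − 1 = 0.1031.

10.31%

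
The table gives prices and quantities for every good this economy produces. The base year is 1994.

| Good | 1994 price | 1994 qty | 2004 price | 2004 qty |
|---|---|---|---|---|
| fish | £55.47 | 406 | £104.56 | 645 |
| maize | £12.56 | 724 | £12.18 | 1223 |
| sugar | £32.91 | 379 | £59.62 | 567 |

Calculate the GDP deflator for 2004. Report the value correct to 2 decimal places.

166.39

Nominal GDP 2004 = 104.56·645 + 12.18·1223 + 59.62·567 = 116141.88.
Real GDP 2004 (at 1994 prices) = 55.47·645 + 12.56·1223 + 32.91·567 = 69799.00.
Deflator = Nominal/Real × 100 = 116141.88/69799.00 × 100 = 166.395.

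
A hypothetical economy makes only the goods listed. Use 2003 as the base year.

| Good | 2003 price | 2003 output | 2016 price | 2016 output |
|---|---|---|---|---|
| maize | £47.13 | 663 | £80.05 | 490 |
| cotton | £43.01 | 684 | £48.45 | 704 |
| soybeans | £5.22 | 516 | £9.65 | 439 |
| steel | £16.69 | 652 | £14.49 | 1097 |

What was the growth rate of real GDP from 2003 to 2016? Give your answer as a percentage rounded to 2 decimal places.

Real GDP 2003 = Nominal GDP 2003 = 47.13·663 + 43.01·684 + 5.22·516 + 16.69·652 = 74241.43.
Real GDP 2016 (at 2003 prices) = 47.13·490 + 43.01·704 + 5.22·439 + 16.69·1097 = 73973.25.
Real growth = 73973.25/74241.43 − 1 = -0.0036.

-0.36%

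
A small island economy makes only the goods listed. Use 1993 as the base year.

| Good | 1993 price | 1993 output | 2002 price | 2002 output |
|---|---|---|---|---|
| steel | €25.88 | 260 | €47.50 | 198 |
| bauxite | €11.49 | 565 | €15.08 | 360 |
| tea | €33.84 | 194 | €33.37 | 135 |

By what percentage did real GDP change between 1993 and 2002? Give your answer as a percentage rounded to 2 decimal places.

-30.11%

Real GDP 1993 = Nominal GDP 1993 = 25.88·260 + 11.49·565 + 33.84·194 = 19785.61.
Real GDP 2002 (at 1993 prices) = 25.88·198 + 11.49·360 + 33.84·135 = 13829.04.
Real growth = 13829.04/19785.61 − 1 = -0.3011.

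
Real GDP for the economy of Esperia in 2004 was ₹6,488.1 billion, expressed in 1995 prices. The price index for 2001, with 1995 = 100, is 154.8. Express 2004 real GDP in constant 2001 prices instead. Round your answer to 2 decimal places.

Real GDP in 2001 prices = Real GDP in 1995 prices × (P_2001/P_1995) = 6488.1 × 1.548 = 10043.58.

₹10,043.58 billion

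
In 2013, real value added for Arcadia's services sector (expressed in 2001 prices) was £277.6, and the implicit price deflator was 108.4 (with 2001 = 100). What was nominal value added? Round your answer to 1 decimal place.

Nominal value added = Real × (implicit price deflator/100) = 277.6 × 1.084 = 300.92.

£300.9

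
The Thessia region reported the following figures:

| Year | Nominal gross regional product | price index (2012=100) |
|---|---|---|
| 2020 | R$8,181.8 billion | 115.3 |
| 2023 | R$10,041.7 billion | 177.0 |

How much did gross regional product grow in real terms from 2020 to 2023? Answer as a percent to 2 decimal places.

-20.05%

Deflate each year: 2020 → 8181.8/1.153 = 7096.10; 2023 → 10041.7/1.770 = 5673.28.
So real gross regional product changed by 5673.28/7096.10 − 1 = -0.2005, i.e. -20.05%.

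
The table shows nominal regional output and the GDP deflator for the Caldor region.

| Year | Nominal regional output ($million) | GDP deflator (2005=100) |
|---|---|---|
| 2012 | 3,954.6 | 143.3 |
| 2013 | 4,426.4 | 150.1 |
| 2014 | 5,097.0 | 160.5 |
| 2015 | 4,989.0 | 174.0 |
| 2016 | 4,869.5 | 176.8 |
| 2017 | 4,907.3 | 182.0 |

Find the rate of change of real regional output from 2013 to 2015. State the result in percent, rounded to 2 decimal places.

-2.77%

Real regional output 2013 = 4426.4/1.501 = 2948.97.
Real regional output 2015 = 4989.0/1.740 = 2867.24.
Change = 2867.24/2948.97 − 1 = -0.0277.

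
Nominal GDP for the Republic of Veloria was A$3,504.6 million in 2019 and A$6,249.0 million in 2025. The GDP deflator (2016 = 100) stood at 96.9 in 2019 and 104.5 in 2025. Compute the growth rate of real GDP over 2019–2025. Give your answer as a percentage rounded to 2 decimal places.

65.34%

Real GDP 2019 = 3504.6 / 0.969 = 3616.72.
Real GDP 2025 = 6249.0 / 1.045 = 5979.90.
Real growth = 5979.90 / 3616.72 − 1 = 0.6534.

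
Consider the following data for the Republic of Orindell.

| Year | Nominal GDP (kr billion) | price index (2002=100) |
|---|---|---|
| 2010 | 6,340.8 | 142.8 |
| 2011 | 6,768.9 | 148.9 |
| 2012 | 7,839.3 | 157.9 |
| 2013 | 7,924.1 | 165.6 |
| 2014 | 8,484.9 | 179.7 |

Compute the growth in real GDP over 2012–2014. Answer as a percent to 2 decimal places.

-4.89%

Real GDP 2012 = 7839.3/1.579 = 4964.72.
Real GDP 2014 = 8484.9/1.797 = 4721.70.
Change = 4721.70/4964.72 − 1 = -0.0489.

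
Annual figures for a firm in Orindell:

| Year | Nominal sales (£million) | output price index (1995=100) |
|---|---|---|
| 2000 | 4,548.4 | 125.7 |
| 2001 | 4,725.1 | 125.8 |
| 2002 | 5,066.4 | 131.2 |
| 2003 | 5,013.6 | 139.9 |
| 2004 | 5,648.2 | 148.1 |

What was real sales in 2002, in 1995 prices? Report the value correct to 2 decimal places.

Real sales 2002 = 5066.4 / 1.312 = 3861.59.

£3,861.59 million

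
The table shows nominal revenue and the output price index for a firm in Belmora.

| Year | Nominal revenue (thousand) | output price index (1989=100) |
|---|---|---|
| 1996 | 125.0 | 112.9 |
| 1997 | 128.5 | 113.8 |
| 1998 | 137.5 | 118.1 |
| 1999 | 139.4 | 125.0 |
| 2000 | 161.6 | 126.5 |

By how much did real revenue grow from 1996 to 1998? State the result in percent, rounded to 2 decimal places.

Real revenue 1996 = 125.0/1.129 = 110.72.
Real revenue 1998 = 137.5/1.181 = 116.43.
Change = 116.43/110.72 − 1 = 0.0516.

5.16%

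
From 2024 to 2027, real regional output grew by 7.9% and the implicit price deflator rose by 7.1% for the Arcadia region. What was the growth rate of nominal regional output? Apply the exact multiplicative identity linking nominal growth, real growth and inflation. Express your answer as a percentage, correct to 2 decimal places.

15.56%

(1 + g_nom) = (1 + g_real)(1 + π) = 1.0790 × 1.0710 = 1.15561.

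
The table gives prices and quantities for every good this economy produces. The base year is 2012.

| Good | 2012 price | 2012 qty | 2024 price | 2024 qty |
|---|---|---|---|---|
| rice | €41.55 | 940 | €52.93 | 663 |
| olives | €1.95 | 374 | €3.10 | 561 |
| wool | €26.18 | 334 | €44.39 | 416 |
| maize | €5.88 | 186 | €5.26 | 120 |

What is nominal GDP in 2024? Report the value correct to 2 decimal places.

Nominal GDP 2024 = Σ (p_2024 × q_2024) = 52.93·663 + 3.10·561 + 44.39·416 + 5.26·120 = 55929.13.

€55929.13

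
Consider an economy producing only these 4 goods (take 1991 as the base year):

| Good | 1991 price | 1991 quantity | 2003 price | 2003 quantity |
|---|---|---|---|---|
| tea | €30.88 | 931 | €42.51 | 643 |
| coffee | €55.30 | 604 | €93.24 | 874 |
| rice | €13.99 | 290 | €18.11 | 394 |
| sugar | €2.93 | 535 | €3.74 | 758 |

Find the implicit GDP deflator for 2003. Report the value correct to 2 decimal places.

156.47

Nominal GDP 2003 = 42.51·643 + 93.24·874 + 18.11·394 + 3.74·758 = 118795.95.
Real GDP 2003 (at 1991 prices) = 30.88·643 + 55.30·874 + 13.99·394 + 2.93·758 = 75921.04.
Deflator = Nominal/Real × 100 = 118795.95/75921.04 × 100 = 156.473.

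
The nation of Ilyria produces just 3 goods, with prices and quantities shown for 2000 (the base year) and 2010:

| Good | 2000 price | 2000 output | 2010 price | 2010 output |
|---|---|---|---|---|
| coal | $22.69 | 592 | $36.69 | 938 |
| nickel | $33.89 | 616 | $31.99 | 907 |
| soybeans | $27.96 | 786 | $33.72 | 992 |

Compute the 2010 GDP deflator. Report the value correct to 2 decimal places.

121.47

Nominal GDP 2010 = 36.69·938 + 31.99·907 + 33.72·992 = 96880.39.
Real GDP 2010 (at 2000 prices) = 22.69·938 + 33.89·907 + 27.96·992 = 79757.77.
Deflator = Nominal/Real × 100 = 96880.39/79757.77 × 100 = 121.468.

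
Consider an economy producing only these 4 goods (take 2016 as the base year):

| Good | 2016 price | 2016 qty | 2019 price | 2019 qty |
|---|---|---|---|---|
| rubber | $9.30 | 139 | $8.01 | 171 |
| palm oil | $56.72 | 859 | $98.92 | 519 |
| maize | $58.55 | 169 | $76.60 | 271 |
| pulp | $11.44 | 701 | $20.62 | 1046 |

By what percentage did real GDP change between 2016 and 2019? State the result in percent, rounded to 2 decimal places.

-13.35%

Real GDP 2016 = Nominal GDP 2016 = 9.30·139 + 56.72·859 + 58.55·169 + 11.44·701 = 67929.57.
Real GDP 2019 (at 2016 prices) = 9.30·171 + 56.72·519 + 58.55·271 + 11.44·1046 = 58861.27.
Real growth = 58861.27/67929.57 − 1 = -0.1335.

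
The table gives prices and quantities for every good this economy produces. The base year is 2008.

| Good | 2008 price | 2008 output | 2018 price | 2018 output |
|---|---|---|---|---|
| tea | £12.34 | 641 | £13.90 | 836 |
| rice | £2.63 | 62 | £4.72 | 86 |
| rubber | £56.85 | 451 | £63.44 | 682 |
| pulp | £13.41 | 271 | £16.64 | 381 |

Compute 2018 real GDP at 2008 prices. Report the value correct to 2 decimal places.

Real GDP 2018 = Σ (p_2008 × q_2018) = 12.34·836 + 2.63·86 + 56.85·682 + 13.41·381 = 54423.33.

£54423.33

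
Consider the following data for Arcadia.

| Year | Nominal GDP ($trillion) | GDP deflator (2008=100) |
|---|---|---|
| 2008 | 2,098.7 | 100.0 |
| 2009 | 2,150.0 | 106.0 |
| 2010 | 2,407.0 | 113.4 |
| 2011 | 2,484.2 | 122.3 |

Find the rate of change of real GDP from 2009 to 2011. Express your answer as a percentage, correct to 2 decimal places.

0.14%

Real GDP 2009 = 2150.0/1.060 = 2028.30.
Real GDP 2011 = 2484.2/1.223 = 2031.23.
Change = 2031.23/2028.30 − 1 = 0.0014.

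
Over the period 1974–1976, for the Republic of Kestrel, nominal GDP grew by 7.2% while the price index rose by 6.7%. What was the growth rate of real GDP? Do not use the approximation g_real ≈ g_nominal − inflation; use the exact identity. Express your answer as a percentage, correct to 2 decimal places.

(1 + g_nom) = (1 + g_real)(1 + π), so g_real = 1.0720 / 1.0670 − 1 = 0.00469.

0.47%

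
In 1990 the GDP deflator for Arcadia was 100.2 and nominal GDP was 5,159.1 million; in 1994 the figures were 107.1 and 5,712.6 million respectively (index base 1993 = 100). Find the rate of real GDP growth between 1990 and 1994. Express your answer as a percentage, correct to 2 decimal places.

3.59%

Deflate each year: 1990 → 5159.1/1.002 = 5148.80; 1994 → 5712.6/1.071 = 5333.89.
So real GDP changed by 5333.89/5148.80 − 1 = 0.0359, i.e. 3.59%.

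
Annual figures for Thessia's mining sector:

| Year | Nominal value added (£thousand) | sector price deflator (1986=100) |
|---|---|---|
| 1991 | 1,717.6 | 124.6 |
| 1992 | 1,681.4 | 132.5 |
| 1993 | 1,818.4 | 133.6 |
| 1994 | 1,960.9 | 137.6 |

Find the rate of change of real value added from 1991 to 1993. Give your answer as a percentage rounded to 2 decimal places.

Real value added 1991 = 1717.6/1.246 = 1378.49.
Real value added 1993 = 1818.4/1.336 = 1361.08.
Change = 1361.08/1378.49 − 1 = -0.0126.

-1.26%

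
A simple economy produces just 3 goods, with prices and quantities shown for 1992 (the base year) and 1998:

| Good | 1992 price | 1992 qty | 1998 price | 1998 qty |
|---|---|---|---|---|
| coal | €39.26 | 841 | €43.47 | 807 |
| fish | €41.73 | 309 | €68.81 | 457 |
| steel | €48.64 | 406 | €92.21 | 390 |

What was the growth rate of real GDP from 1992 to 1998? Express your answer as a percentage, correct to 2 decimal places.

6.19%

Real GDP 1992 = Nominal GDP 1992 = 39.26·841 + 41.73·309 + 48.64·406 = 65660.07.
Real GDP 1998 (at 1992 prices) = 39.26·807 + 41.73·457 + 48.64·390 = 69723.03.
Real growth = 69723.03/65660.07 − 1 = 0.0619.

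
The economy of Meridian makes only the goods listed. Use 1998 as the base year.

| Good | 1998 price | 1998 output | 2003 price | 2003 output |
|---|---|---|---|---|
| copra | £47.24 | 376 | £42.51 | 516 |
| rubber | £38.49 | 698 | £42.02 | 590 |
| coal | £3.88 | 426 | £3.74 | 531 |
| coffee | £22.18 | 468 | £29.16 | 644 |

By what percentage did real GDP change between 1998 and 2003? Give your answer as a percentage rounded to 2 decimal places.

11.94%

Real GDP 1998 = Nominal GDP 1998 = 47.24·376 + 38.49·698 + 3.88·426 + 22.18·468 = 56661.38.
Real GDP 2003 (at 1998 prices) = 47.24·516 + 38.49·590 + 3.88·531 + 22.18·644 = 63429.14.
Real growth = 63429.14/56661.38 − 1 = 0.1194.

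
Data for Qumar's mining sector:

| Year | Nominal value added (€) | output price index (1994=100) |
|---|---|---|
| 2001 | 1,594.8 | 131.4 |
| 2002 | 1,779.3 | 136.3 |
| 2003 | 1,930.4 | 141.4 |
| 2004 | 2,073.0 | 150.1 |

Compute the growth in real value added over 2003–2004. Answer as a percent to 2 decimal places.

Real value added 2003 = 1930.4/1.414 = 1365.21.
Real value added 2004 = 2073.0/1.501 = 1381.08.
Change = 1381.08/1365.21 − 1 = 0.0116.

1.16%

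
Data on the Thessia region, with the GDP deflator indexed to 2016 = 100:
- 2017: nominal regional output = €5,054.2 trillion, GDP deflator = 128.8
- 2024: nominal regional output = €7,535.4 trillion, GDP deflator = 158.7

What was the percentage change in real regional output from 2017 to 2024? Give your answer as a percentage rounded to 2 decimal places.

Real regional output 2017 = 5054.2 / 1.288 = 3924.07.
Real regional output 2024 = 7535.4 / 1.587 = 4748.20.
Real growth = 4748.20 / 3924.07 − 1 = 0.2100.

21.00%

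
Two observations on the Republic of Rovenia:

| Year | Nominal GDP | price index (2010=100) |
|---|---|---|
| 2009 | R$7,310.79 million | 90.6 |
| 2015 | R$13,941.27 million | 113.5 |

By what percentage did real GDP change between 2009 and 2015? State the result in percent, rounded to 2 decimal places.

Deflate each year: 2009 → 7310.79/0.906 = 8069.30; 2015 → 13941.27/1.135 = 12283.06.
So real GDP changed by 12283.06/8069.30 − 1 = 0.5222, i.e. 52.22%.

52.22%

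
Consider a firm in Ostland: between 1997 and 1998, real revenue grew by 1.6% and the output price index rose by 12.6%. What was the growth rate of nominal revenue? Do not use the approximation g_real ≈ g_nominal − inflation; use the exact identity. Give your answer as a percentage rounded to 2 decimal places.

14.40%

(1 + g_nom) = (1 + g_real)(1 + π) = 1.0160 × 1.1260 = 1.14402.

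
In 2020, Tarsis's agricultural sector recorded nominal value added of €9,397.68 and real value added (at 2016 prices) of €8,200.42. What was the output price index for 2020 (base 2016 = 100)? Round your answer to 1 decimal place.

output price index = (Nominal / Real) × 100 = 9397.68 / 8200.42 × 100 = 114.60.

114.6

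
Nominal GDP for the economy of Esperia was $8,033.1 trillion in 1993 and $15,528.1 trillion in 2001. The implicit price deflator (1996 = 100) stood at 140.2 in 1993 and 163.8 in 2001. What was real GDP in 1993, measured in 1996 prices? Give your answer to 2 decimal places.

Real GDP = Nominal / (implicit price deflator/100) = 8033.1 / 1.402 = 5729.74.

$5,729.74 trillion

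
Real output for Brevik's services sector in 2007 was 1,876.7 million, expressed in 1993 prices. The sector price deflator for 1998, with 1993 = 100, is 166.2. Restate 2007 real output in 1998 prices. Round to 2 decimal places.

Real output in 1998 prices = Real output in 1993 prices × (P_1998/P_1993) = 1876.7 × 1.662 = 3119.08.

3,119.08 million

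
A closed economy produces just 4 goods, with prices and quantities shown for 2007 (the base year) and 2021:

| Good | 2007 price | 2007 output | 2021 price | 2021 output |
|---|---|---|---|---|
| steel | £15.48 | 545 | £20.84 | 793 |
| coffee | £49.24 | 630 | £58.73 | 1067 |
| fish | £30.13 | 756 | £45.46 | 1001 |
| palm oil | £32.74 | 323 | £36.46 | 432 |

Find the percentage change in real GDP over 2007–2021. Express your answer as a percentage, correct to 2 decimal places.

Real GDP 2007 = Nominal GDP 2007 = 15.48·545 + 49.24·630 + 30.13·756 + 32.74·323 = 72811.10.
Real GDP 2021 (at 2007 prices) = 15.48·793 + 49.24·1067 + 30.13·1001 + 32.74·432 = 109118.53.
Real growth = 109118.53/72811.10 − 1 = 0.4987.

49.87%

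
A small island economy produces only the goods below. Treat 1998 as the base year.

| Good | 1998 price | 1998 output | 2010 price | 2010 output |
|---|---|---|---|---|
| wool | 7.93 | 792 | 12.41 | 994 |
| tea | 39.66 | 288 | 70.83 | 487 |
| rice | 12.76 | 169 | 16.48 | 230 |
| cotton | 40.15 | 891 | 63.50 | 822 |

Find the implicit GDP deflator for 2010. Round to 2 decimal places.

Nominal GDP 2010 = 12.41·994 + 70.83·487 + 16.48·230 + 63.50·822 = 102817.15.
Real GDP 2010 (at 1998 prices) = 7.93·994 + 39.66·487 + 12.76·230 + 40.15·822 = 63134.94.
Deflator = Nominal/Real × 100 = 102817.15/63134.94 × 100 = 162.853.

162.85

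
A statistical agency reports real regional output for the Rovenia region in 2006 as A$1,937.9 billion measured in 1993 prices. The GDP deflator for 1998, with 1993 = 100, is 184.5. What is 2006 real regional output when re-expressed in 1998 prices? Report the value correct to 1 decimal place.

Real regional output in 1998 prices = Real regional output in 1993 prices × (P_1998/P_1993) = 1937.9 × 1.845 = 3575.43.

A$3,575.4 billion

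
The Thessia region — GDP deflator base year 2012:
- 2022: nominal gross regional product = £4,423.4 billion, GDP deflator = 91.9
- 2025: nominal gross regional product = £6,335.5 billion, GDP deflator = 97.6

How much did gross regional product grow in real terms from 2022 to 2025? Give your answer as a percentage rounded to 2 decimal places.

Deflate each year: 2022 → 4423.4/0.919 = 4813.28; 2025 → 6335.5/0.976 = 6491.29.
So real gross regional product changed by 6491.29/4813.28 − 1 = 0.3486, i.e. 34.86%.

34.86%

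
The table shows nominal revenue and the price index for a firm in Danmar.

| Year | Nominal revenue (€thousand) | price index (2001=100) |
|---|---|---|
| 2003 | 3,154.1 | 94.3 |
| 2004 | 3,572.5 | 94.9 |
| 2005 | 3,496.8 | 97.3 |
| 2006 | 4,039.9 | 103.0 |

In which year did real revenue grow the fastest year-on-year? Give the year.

2004: real = 3572.5/0.949 = 3764.49; growth vs 2003 (3344.75) = 12.55%.
2005: real = 3496.8/0.973 = 3593.83; growth vs 2004 (3764.49) = -4.53%.
2006: real = 4039.9/1.030 = 3922.23; growth vs 2005 (3593.83) = 9.14%.

2004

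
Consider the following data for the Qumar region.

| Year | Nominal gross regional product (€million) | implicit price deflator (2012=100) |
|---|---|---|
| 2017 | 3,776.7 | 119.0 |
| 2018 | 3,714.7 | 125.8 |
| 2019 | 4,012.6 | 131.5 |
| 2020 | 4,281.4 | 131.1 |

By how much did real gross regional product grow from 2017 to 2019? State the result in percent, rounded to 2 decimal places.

Real gross regional product 2017 = 3776.7/1.190 = 3173.70.
Real gross regional product 2019 = 4012.6/1.315 = 3051.41.
Change = 3051.41/3173.70 − 1 = -0.0385.

-3.85%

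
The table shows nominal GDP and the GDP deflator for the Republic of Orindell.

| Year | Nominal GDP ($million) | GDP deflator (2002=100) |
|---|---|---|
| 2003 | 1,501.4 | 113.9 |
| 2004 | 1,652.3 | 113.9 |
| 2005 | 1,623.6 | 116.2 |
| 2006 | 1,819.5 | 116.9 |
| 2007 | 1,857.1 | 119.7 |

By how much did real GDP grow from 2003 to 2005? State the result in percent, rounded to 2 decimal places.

6.00%

Real GDP 2003 = 1501.4/1.139 = 1318.17.
Real GDP 2005 = 1623.6/1.162 = 1397.25.
Change = 1397.25/1318.17 − 1 = 0.0600.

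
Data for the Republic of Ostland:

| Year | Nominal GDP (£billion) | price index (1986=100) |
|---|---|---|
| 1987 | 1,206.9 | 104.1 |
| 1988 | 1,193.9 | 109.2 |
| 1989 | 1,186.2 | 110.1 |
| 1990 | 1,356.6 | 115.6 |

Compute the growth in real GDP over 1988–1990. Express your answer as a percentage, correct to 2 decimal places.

Real GDP 1988 = 1193.9/1.092 = 1093.32.
Real GDP 1990 = 1356.6/1.156 = 1173.53.
Change = 1173.53/1093.32 − 1 = 0.0734.

7.34%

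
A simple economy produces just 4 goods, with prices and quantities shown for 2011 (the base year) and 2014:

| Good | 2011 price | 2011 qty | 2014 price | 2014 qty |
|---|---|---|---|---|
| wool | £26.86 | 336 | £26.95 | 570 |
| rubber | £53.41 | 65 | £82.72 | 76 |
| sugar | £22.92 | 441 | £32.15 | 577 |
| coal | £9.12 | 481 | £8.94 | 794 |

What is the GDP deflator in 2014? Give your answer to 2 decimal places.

Nominal GDP 2014 = 26.95·570 + 82.72·76 + 32.15·577 + 8.94·794 = 47297.13.
Real GDP 2014 (at 2011 prices) = 26.86·570 + 53.41·76 + 22.92·577 + 9.12·794 = 39835.48.
Deflator = Nominal/Real × 100 = 47297.13/39835.48 × 100 = 118.731.

118.73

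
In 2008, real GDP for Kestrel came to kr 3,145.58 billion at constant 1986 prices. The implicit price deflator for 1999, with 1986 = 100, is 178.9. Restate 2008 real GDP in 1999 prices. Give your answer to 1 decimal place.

kr 5,627.4 billion

Real GDP in 1999 prices = Real GDP in 1986 prices × (P_1999/P_1986) = 3145.58 × 1.789 = 5627.44.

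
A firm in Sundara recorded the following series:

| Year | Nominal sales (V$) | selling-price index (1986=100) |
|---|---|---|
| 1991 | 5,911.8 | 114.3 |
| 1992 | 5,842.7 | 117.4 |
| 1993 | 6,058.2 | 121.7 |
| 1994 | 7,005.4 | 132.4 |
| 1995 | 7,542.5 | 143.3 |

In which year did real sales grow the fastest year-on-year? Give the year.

1992: real = 5842.7/1.174 = 4976.75; growth vs 1991 (5172.18) = -3.78%.
1993: real = 6058.2/1.217 = 4977.98; growth vs 1992 (4976.75) = 0.02%.
1994: real = 7005.4/1.324 = 5291.09; growth vs 1993 (4977.98) = 6.29%.
1995: real = 7542.5/1.433 = 5263.43; growth vs 1994 (5291.09) = -0.52%.

1994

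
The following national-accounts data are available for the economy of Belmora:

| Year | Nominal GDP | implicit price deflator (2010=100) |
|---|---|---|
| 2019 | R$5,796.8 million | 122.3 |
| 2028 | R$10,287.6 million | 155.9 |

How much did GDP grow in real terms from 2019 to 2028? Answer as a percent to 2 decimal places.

Real GDP 2019 = 5796.8 / 1.223 = 4739.82.
Real GDP 2028 = 10287.6 / 1.559 = 6598.85.
Real growth = 6598.85 / 4739.82 − 1 = 0.3922.

39.22%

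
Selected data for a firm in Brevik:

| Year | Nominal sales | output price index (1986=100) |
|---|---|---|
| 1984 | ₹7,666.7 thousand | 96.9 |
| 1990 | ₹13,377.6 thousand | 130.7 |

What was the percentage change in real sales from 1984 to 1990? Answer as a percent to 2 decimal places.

Deflate each year: 1984 → 7666.7/0.969 = 7911.97; 1990 → 13377.6/1.307 = 10235.35.
So real sales changed by 10235.35/7911.97 − 1 = 0.2937, i.e. 29.37%.

29.37%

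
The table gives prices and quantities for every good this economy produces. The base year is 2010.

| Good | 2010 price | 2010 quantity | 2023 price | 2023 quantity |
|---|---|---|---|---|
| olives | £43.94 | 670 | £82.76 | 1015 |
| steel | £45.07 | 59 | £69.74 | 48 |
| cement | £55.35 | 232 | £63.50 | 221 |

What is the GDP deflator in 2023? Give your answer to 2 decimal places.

Nominal GDP 2023 = 82.76·1015 + 69.74·48 + 63.50·221 = 101382.42.
Real GDP 2023 (at 2010 prices) = 43.94·1015 + 45.07·48 + 55.35·221 = 58994.81.
Deflator = Nominal/Real × 100 = 101382.42/58994.81 × 100 = 171.850.

171.85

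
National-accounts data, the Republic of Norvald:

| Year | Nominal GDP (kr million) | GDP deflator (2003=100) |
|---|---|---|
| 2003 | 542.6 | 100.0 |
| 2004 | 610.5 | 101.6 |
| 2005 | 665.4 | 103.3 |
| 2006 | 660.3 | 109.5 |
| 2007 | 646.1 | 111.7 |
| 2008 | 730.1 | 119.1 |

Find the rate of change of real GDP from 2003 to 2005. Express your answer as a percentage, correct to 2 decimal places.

18.71%

Real GDP 2003 = 542.6/1.000 = 542.60.
Real GDP 2005 = 665.4/1.033 = 644.14.
Change = 644.14/542.60 − 1 = 0.1871.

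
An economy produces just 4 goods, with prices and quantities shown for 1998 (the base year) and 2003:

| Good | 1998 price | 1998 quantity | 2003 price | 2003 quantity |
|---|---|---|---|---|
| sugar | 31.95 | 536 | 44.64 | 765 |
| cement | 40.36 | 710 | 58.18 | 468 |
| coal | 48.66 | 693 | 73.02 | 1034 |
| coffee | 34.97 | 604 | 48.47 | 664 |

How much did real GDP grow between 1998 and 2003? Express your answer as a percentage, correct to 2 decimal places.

Real GDP 1998 = Nominal GDP 1998 = 31.95·536 + 40.36·710 + 48.66·693 + 34.97·604 = 100624.06.
Real GDP 2003 (at 1998 prices) = 31.95·765 + 40.36·468 + 48.66·1034 + 34.97·664 = 116864.75.
Real growth = 116864.75/100624.06 − 1 = 0.1614.

16.14%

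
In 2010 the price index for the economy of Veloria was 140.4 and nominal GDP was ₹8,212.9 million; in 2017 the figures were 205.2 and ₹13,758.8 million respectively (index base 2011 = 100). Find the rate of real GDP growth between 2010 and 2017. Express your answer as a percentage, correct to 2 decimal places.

14.62%

Real GDP 2010 = 8212.9 / 1.404 = 5849.64.
Real GDP 2017 = 13758.8 / 2.052 = 6705.07.
Real growth = 6705.07 / 5849.64 − 1 = 0.1462.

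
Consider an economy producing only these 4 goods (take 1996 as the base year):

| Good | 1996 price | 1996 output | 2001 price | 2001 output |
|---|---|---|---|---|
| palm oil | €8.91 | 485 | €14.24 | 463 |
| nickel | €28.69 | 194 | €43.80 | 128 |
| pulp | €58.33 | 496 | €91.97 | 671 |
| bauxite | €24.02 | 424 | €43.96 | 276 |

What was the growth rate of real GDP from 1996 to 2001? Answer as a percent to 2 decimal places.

Real GDP 1996 = Nominal GDP 1996 = 8.91·485 + 28.69·194 + 58.33·496 + 24.02·424 = 49003.37.
Real GDP 2001 (at 1996 prices) = 8.91·463 + 28.69·128 + 58.33·671 + 24.02·276 = 53566.60.
Real growth = 53566.60/49003.37 − 1 = 0.0931.

9.31%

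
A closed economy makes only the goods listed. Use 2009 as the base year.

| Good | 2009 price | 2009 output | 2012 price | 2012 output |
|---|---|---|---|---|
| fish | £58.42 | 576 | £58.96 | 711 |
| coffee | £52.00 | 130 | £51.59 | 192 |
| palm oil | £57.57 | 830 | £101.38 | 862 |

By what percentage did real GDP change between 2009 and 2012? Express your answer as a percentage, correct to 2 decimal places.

Real GDP 2009 = Nominal GDP 2009 = 58.42·576 + 52.00·130 + 57.57·830 = 88193.02.
Real GDP 2012 (at 2009 prices) = 58.42·711 + 52.00·192 + 57.57·862 = 101145.96.
Real growth = 101145.96/88193.02 − 1 = 0.1469.

14.69%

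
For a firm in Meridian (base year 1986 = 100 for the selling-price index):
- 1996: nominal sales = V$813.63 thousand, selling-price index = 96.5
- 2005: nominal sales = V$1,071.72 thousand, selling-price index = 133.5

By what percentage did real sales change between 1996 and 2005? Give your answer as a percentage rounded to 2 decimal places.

Deflate each year: 1996 → 813.63/0.965 = 843.14; 2005 → 1071.72/1.335 = 802.79.
So real sales changed by 802.79/843.14 − 1 = -0.0479, i.e. -4.79%.

-4.79%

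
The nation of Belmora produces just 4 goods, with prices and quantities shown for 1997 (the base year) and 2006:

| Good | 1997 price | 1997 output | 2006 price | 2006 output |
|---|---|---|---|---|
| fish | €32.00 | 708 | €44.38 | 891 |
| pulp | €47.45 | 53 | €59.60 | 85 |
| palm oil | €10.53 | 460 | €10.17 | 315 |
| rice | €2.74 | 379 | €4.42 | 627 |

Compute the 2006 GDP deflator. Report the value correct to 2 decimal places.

Nominal GDP 2006 = 44.38·891 + 59.60·85 + 10.17·315 + 4.42·627 = 50583.47.
Real GDP 2006 (at 1997 prices) = 32.00·891 + 47.45·85 + 10.53·315 + 2.74·627 = 37580.18.
Deflator = Nominal/Real × 100 = 50583.47/37580.18 × 100 = 134.601.

134.60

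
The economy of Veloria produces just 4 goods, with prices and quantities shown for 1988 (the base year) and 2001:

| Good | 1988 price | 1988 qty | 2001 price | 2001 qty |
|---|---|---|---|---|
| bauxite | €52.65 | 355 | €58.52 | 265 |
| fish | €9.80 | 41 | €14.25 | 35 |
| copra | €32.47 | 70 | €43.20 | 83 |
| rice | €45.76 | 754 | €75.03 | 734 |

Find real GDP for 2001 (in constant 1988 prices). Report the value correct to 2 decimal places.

Real GDP 2001 = Σ (p_1988 × q_2001) = 52.65·265 + 9.80·35 + 32.47·83 + 45.76·734 = 50578.10.

€50578.10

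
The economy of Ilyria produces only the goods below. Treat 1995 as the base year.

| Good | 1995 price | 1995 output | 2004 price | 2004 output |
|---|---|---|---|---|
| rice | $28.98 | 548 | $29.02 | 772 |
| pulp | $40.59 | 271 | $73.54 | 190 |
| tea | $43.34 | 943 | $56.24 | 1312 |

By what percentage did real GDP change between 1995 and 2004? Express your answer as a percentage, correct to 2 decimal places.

Real GDP 1995 = Nominal GDP 1995 = 28.98·548 + 40.59·271 + 43.34·943 = 67750.55.
Real GDP 2004 (at 1995 prices) = 28.98·772 + 40.59·190 + 43.34·1312 = 86946.74.
Real growth = 86946.74/67750.55 − 1 = 0.2833.

28.33%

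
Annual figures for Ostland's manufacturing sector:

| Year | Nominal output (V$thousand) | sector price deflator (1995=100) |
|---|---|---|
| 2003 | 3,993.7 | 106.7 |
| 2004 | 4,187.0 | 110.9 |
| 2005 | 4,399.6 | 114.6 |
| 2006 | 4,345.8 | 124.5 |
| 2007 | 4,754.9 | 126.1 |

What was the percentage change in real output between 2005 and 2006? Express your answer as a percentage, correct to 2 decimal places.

Real output 2005 = 4399.6/1.146 = 3839.09.
Real output 2006 = 4345.8/1.245 = 3490.60.
Change = 3490.60/3839.09 − 1 = -0.0908.

-9.08%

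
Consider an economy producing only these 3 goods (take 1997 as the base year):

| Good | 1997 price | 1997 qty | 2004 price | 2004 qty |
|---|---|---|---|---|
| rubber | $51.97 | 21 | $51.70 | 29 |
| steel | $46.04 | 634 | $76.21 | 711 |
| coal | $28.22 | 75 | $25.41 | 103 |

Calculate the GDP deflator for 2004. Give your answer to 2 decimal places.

156.94

Nominal GDP 2004 = 51.70·29 + 76.21·711 + 25.41·103 = 58301.84.
Real GDP 2004 (at 1997 prices) = 51.97·29 + 46.04·711 + 28.22·103 = 37148.23.
Deflator = Nominal/Real × 100 = 58301.84/37148.23 × 100 = 156.944.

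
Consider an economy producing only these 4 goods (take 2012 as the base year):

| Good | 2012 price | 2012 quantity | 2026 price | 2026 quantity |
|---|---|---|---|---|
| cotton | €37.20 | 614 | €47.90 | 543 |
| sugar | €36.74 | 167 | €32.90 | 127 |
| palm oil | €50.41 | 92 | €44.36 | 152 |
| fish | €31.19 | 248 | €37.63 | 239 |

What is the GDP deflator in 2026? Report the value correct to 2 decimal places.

Nominal GDP 2026 = 47.90·543 + 32.90·127 + 44.36·152 + 37.63·239 = 45924.29.
Real GDP 2026 (at 2012 prices) = 37.20·543 + 36.74·127 + 50.41·152 + 31.19·239 = 39982.31.
Deflator = Nominal/Real × 100 = 45924.29/39982.31 × 100 = 114.862.

114.86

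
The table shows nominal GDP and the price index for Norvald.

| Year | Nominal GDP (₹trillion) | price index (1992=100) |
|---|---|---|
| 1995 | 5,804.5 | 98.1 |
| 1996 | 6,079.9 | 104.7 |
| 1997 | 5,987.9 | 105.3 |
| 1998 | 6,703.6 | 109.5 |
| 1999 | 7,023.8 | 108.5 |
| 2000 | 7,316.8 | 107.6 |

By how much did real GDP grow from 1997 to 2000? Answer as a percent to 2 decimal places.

Real GDP 1997 = 5987.9/1.053 = 5686.51.
Real GDP 2000 = 7316.8/1.076 = 6800.00.
Change = 6800.00/5686.51 − 1 = 0.1958.

19.58%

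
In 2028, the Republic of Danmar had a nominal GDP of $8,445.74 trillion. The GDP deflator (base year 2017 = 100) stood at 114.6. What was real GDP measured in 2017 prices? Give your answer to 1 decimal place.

$7,369.8 trillion

Real GDP = Nominal / (GDP deflator/100) = 8445.74 / 1.146 = 7369.76.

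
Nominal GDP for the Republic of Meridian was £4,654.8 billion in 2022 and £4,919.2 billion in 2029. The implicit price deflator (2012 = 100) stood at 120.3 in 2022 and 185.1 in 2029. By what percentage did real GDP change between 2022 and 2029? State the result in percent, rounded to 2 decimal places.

Real GDP 2022 = 4654.8 / 1.203 = 3869.33.
Real GDP 2029 = 4919.2 / 1.851 = 2657.59.
Real growth = 2657.59 / 3869.33 − 1 = -0.3132.

-31.32%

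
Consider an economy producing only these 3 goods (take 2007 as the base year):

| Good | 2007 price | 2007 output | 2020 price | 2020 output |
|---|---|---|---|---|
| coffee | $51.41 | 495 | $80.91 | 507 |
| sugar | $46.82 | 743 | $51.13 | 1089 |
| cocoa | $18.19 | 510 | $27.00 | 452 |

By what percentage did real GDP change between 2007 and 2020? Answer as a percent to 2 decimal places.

22.67%

Real GDP 2007 = Nominal GDP 2007 = 51.41·495 + 46.82·743 + 18.19·510 = 69512.11.
Real GDP 2020 (at 2007 prices) = 51.41·507 + 46.82·1089 + 18.19·452 = 85273.73.
Real growth = 85273.73/69512.11 − 1 = 0.2267.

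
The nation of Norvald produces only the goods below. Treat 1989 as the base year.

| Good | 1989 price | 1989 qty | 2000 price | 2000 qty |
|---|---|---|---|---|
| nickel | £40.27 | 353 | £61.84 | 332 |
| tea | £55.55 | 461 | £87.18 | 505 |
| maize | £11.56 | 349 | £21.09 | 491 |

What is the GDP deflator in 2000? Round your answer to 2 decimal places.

Nominal GDP 2000 = 61.84·332 + 87.18·505 + 21.09·491 = 74911.97.
Real GDP 2000 (at 1989 prices) = 40.27·332 + 55.55·505 + 11.56·491 = 47098.35.
Deflator = Nominal/Real × 100 = 74911.97/47098.35 × 100 = 159.054.

159.05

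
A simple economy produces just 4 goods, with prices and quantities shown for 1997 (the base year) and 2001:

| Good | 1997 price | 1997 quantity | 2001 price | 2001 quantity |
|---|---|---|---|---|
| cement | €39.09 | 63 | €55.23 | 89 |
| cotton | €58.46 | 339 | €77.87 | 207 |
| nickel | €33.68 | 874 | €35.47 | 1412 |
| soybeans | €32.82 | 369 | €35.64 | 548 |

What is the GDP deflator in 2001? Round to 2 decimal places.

111.74

Nominal GDP 2001 = 55.23·89 + 77.87·207 + 35.47·1412 + 35.64·548 = 90648.92.
Real GDP 2001 (at 1997 prices) = 39.09·89 + 58.46·207 + 33.68·1412 + 32.82·548 = 81121.75.
Deflator = Nominal/Real × 100 = 90648.92/81121.75 × 100 = 111.744.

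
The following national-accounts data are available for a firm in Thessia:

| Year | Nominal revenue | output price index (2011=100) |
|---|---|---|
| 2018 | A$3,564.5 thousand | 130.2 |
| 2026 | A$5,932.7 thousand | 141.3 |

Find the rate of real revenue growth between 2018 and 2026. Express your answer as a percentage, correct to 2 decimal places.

53.36%

Deflate each year: 2018 → 3564.5/1.302 = 2737.71; 2026 → 5932.7/1.413 = 4198.66.
So real revenue changed by 4198.66/2737.71 − 1 = 0.5336, i.e. 53.36%.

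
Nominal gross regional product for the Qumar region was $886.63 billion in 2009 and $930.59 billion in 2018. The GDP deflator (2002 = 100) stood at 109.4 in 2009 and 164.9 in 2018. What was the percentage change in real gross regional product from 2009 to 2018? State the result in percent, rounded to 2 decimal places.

-30.37%

Deflate each year: 2009 → 886.63/1.094 = 810.45; 2018 → 930.59/1.649 = 564.34.
So real gross regional product changed by 564.34/810.45 − 1 = -0.3037, i.e. -30.37%.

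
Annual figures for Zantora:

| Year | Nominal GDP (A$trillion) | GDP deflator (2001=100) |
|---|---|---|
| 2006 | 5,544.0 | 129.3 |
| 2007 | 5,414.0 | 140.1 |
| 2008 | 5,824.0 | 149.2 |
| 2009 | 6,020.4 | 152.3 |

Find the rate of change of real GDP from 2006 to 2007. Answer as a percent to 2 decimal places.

Real GDP 2006 = 5544.0/1.293 = 4287.70.
Real GDP 2007 = 5414.0/1.401 = 3864.38.
Change = 3864.38/4287.70 − 1 = -0.0987.

-9.87%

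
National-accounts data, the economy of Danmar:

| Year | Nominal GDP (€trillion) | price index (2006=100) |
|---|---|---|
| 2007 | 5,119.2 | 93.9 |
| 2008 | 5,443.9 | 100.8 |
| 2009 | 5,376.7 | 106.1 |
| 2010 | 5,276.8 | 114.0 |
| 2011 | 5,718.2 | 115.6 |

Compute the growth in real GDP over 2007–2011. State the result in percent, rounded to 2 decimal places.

-9.27%

Real GDP 2007 = 5119.2/0.939 = 5451.76.
Real GDP 2011 = 5718.2/1.156 = 4946.54.
Change = 4946.54/5451.76 − 1 = -0.0927.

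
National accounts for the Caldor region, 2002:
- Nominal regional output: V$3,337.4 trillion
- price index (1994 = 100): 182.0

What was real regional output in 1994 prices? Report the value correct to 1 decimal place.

V$1,833.7 trillion

Real regional output = Nominal / (price index/100) = 3337.4 / 1.820 = 1833.74.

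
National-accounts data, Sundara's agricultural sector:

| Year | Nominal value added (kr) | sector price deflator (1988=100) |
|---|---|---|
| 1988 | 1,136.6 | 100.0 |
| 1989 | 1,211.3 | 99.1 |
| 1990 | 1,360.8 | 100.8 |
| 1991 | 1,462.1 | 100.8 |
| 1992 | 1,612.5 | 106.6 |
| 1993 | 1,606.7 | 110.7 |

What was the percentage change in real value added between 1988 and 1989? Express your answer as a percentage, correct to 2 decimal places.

7.54%

Real value added 1988 = 1136.6/1.000 = 1136.60.
Real value added 1989 = 1211.3/0.991 = 1222.30.
Change = 1222.30/1136.60 − 1 = 0.0754.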